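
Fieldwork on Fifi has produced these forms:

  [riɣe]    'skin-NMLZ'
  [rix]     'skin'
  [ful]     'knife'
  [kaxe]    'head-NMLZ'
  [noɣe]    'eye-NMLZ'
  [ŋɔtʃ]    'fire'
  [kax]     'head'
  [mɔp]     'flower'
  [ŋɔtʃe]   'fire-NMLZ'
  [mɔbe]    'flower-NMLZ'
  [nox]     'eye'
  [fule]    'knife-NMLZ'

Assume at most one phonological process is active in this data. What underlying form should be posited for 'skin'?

/riɣ/

The stem for 'skin' ends in [ɣ] in [riɣe] but [x] in [rix].
But 'head' keeps [x] in both environments ([kaxe], [kax]), so there is no rule changing /x/ to [ɣ] before the NMLZ suffix.
The underlying segment must be /ɣ/; voiced obstruents become voiceless word-finally, yielding [x] there.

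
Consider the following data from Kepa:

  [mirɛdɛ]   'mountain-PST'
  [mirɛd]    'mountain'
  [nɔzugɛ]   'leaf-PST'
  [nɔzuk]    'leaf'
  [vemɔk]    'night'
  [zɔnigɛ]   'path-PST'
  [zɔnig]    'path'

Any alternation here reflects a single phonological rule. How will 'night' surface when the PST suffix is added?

'leaf' shows [g] ~ [k] at the end of the stem ([nɔzugɛ] vs [nɔzuk]).
The stem 'path' ([zɔnigɛ], [zɔnig]) shows [g] unchanged in both environments, so [g] cannot be basic with [k] derived in isolation.
So /k/ is underlying, and a rule of intervocalic voicing — voiceless stops become voiced between vowels — gives [g].
The one attested form of 'night', [vemɔk], shows underlying /vemɔk/. Applying the same rule between vowels gives [vemɔgɛ].

[vemɔgɛ]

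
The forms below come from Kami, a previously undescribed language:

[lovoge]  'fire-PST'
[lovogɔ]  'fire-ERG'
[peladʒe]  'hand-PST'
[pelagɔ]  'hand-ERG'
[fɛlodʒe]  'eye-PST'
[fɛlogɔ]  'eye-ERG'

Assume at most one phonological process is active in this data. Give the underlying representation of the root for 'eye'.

The stem for 'eye' ends in [dʒ] in [fɛlodʒe] but [g] in [fɛlogɔ].
But 'fire' keeps [g] in both environments ([lovoge], [lovogɔ]), so there is no rule changing /g/ to [dʒ] before the PST suffix.
So /dʒ/ is underlying, and a rule of depalatalization — palato-alveolar /dʒ/ becomes [g] when no front vowel follows — gives [g].
The underlying form of 'eye' is therefore /fɛlodʒ/.

/fɛlodʒ/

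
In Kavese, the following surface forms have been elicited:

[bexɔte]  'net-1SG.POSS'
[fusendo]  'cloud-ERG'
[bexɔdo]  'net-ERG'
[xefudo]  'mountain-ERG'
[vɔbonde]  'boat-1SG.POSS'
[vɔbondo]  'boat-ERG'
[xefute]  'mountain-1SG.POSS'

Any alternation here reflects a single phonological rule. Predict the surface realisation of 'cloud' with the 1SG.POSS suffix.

[fusende]

The 1SG.POSS suffix surfaces as [-de] and [-te], depending on the final segment of the stem.
The ERG suffix, which begins with [d], is invariant after every stem; so [d] is not altered by any rule here.
So the underlying form is /-te/, and voiceless stops become voiced after a nasal.
After 'cloud', which ends in a nasal, the suffix surfaces as [-de], giving [fusende].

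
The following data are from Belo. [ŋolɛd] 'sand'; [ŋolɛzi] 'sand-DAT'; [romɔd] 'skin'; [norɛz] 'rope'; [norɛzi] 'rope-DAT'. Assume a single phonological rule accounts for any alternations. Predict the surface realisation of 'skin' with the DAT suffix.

'sand' shows [d] ~ [z] at the end of the stem ([ŋolɛd] vs [ŋolɛzi]).
The stem 'rope' ([norɛz], [norɛzi]) shows [z] unchanged in both environments, so [z] cannot be basic with [d] derived in isolation.
The underlying segment must be /d/; voiced stops become fricatives between vowels, yielding [z] there.
The one attested form of 'skin', [romɔd], shows underlying /romɔd/. Applying the same rule between vowels gives [romɔzi].

[romɔzi]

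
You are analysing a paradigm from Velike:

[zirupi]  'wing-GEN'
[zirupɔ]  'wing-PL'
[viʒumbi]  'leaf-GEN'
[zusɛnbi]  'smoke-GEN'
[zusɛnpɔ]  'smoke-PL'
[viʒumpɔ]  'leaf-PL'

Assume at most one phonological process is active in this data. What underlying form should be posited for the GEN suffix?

The GEN suffix surfaces as [-bi] and [-pi], depending on the final segment of the stem.
By contrast the PL suffix keeps its initial [p] throughout — that segment must be underlying.
So the underlying form is /-bi/, and voiced stops become voiceless after a vowel.

/-bi/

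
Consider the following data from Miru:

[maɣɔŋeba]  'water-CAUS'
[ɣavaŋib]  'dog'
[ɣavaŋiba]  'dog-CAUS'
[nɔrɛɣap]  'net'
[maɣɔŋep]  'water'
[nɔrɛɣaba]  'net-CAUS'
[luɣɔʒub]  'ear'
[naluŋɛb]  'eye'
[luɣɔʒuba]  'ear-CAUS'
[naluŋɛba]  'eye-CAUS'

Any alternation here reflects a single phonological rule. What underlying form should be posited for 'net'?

/nɔrɛɣap/

In [nɔrɛɣap] and [nɔrɛɣaba] the final segment of 'net' alternates: [p] ~ [b].
Compare 'ear', with invariant [b] in [luɣɔʒub] and [luɣɔʒuba]: an analysis with underlying /b/ and a rule producing [p] in isolation would wrongly predict alternation here too.
So /p/ is underlying, and a rule of intervocalic voicing — voiceless stops become voiced between vowels — gives [b].
Hence 'net' is /nɔrɛɣap/ underlyingly.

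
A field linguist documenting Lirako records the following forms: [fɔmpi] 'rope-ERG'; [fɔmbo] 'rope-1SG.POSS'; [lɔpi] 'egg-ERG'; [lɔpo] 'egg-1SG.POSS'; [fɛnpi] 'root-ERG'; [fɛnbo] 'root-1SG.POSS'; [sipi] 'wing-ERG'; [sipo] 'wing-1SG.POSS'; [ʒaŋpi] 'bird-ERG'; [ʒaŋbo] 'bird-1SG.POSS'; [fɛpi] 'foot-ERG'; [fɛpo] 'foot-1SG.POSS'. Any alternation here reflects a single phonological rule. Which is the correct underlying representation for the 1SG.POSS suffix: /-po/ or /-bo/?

/-bo/

The 1SG.POSS morpheme has two allomorphs, [-bo] and [-po].
By contrast the ERG suffix keeps its initial [p] throughout — that segment must be underlying.
The 1SG.POSS suffix is therefore /-bo/ underlyingly, with post-vocalic devoicing: voiced stops become voiceless after a vowel.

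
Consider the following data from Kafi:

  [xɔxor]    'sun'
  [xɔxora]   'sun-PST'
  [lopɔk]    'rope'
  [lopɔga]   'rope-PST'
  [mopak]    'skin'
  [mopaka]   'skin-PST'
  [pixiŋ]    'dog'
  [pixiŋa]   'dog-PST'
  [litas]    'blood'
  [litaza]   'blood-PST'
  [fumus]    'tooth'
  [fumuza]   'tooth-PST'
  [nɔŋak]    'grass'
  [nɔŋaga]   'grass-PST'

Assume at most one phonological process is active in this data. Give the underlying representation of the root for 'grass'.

/nɔŋag/

'grass' shows [k] ~ [g] at the end of the stem ([nɔŋak] vs [nɔŋaga]).
If /k/ were underlying and a rule turned it into [g] before the PST suffix, 'skin' would also alternate; but it has [k] in both [mopak] and [mopaka].
So /g/ is underlying, and a rule of word-final obstruent devoicing — voiced obstruents become voiceless word-finally — gives [k].
Hence 'grass' is /nɔŋag/ underlyingly.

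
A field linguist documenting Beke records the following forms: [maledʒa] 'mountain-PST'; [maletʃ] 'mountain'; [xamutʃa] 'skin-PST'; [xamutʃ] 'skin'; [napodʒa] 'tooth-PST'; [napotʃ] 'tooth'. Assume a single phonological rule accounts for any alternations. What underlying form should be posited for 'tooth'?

/napodʒ/

The stem for 'tooth' ends in [dʒ] in [napodʒa] but [tʃ] in [napotʃ].
If /tʃ/ were underlying and a rule turned it into [dʒ] before the PST suffix, 'skin' would also alternate; but it has [tʃ] in both [xamutʃa] and [xamutʃ].
Therefore /dʒ/ is basic and [tʃ] is derived by word-final obstruent devoicing (voiced obstruents become voiceless word-finally).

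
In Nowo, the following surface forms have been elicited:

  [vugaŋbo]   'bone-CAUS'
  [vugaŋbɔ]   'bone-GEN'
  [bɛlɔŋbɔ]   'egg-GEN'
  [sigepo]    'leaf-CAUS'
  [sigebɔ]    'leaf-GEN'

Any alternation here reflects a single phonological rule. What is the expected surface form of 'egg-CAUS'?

[bɛlɔŋbo]

The CAUS suffix surfaces as [-bo] and [-po], depending on the final segment of the stem.
By contrast the GEN suffix keeps its initial [b] throughout — that segment must be underlying.
The CAUS suffix is therefore /-po/ underlyingly, with post-nasal voicing: voiceless stops become voiced after a nasal.
After 'egg', which ends in a nasal, the suffix surfaces as [-bo], giving [bɛlɔŋbo].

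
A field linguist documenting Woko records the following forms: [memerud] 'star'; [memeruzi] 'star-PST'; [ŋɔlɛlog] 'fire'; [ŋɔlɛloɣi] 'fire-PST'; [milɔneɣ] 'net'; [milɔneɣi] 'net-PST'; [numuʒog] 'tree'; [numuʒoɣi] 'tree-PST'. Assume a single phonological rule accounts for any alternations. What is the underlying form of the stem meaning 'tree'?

/numuʒog/

The stem for 'tree' ends in [g] in [numuʒog] but [ɣ] in [numuʒoɣi].
But 'net' keeps [ɣ] in both environments ([milɔneɣ], [milɔneɣi]), so there is no rule changing /ɣ/ to [g] in isolation.
The alternation reflects intervocalic spirantization: voiced stops become fricatives between vowels. /g/ is underlying.
Hence 'tree' is /numuʒog/ underlyingly.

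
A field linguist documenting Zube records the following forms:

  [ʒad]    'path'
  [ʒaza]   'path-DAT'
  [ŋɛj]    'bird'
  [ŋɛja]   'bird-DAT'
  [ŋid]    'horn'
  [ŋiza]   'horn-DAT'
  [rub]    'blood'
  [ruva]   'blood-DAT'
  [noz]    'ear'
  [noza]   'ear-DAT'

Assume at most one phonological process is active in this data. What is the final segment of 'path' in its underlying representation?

/d/

'path' shows [d] ~ [z] at the end of the stem ([ʒad] vs [ʒaza]).
But 'ear' keeps [z] in both environments ([noz], [noza]), so there is no rule changing /z/ to [d] in isolation.
The alternation reflects intervocalic spirantization: voiced stops become fricatives between vowels. /d/ is underlying.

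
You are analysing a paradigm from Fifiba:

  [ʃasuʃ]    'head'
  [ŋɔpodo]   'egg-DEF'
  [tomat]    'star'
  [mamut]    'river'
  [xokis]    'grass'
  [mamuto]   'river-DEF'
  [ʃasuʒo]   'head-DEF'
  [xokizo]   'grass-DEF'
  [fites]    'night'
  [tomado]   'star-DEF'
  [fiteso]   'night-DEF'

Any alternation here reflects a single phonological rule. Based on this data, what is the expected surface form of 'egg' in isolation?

In [tomado] and [tomat] the final segment of 'star' alternates: [d] ~ [t].
The stem 'river' ([mamuto], [mamut]) shows [t] unchanged in both environments, so [t] cannot be basic with [d] derived before the DEF suffix.
The alternation reflects word-final obstruent devoicing: voiced obstruents become voiceless word-finally. /d/ is underlying.
The one attested form of 'egg', [ŋɔpodo], shows underlying /ŋɔpod/. Applying the same rule word-finally gives [ŋɔpot].

[ŋɔpot]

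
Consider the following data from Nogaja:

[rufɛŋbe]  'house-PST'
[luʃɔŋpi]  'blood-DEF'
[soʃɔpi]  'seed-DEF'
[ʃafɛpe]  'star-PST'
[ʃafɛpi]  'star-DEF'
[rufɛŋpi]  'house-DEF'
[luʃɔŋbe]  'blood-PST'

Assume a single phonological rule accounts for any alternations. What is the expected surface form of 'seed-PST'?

[soʃɔpe]

The PST morpheme has two allomorphs, [-be] and [-pe].
The DEF suffix, which begins with [p], is invariant after every stem; so [p] is not altered by any rule here.
The PST suffix is therefore /-be/ underlyingly, with post-vocalic devoicing: voiced stops become voiceless after a vowel.
After 'seed', which ends in a vowel, the suffix surfaces as [-pe], giving [soʃɔpe].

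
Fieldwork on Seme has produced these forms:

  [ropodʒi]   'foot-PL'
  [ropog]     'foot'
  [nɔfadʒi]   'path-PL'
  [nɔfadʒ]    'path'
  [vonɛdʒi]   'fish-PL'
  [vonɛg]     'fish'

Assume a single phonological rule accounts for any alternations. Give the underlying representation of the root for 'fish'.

'fish' shows [dʒ] ~ [g] at the end of the stem ([vonɛdʒi] vs [vonɛg]).
If /dʒ/ were underlying and a rule turned it into [g] in isolation, 'path' would also alternate; but it has [dʒ] in both [nɔfadʒi] and [nɔfadʒ].
The alternation reflects palatalization before a front vowel: /g/ becomes palato-alveolar [dʒ] before a front vowel. /g/ is underlying.
The underlying form of 'fish' is therefore /vonɛg/.

/vonɛg/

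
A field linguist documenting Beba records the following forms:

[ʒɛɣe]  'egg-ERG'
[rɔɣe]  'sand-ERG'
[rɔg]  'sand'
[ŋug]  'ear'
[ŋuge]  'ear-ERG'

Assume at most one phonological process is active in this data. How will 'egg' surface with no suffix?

[ʒɛg]

'sand' shows [ɣ] ~ [g] at the end of the stem ([rɔɣe] vs [rɔg]).
But 'ear' keeps [g] in both environments ([ŋuge], [ŋug]), so there is no rule changing /g/ to [ɣ] before the ERG suffix.
Therefore /ɣ/ is basic and [g] is derived by word-final hardening (voiced fricatives become stops word-finally).
From [ʒɛɣe] the stem 'egg' is /ʒɛɣ/; word-finally this yields [ʒɛg].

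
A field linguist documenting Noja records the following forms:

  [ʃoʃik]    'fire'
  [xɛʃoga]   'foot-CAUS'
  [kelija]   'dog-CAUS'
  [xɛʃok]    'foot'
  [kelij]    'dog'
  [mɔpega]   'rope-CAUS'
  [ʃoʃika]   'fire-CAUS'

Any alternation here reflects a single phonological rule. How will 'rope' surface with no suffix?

In [xɛʃok] and [xɛʃoga] the final segment of 'foot' alternates: [k] ~ [g].
If /k/ were underlying and a rule turned it into [g] before the CAUS suffix, 'fire' would also alternate; but it has [k] in both [ʃoʃik] and [ʃoʃika].
Therefore /g/ is basic and [k] is derived by word-final obstruent devoicing (voiced obstruents become voiceless word-finally).
From [mɔpega] the stem 'rope' is /mɔpeg/; word-finally this yields [mɔpek].

[mɔpek]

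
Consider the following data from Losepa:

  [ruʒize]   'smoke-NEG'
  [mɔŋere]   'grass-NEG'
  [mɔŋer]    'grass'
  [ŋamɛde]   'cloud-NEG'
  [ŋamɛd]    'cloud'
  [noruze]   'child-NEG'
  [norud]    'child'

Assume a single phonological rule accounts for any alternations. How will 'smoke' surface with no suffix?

The root 'child' surfaces as [noruze] and [norud], with a stem-final [z] ~ [d] alternation.
But 'cloud' keeps [d] in both environments ([ŋamɛde], [ŋamɛd]), so there is no rule changing /d/ to [z] before the NEG suffix.
The alternation reflects word-final hardening: voiced fricatives become stops word-finally. /z/ is underlying.
From [ruʒize] the stem 'smoke' is /ruʒiz/; word-finally this yields [ruʒid].

[ruʒid]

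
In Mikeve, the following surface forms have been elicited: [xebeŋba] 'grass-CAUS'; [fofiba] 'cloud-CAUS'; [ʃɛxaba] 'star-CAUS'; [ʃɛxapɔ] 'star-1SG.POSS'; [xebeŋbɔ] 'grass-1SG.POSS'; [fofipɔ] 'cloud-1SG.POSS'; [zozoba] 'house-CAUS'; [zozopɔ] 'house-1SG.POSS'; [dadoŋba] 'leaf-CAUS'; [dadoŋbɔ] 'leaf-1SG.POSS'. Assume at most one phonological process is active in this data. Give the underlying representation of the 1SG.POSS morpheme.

The 1SG.POSS suffix surfaces as [-bɔ] and [-pɔ], depending on the final segment of the stem.
The CAUS suffix, which begins with [b], is invariant after every stem; so [b] is not altered by any rule here.
The 1SG.POSS suffix is therefore /-pɔ/ underlyingly, with post-nasal voicing: voiceless stops become voiced after a nasal.

/-pɔ/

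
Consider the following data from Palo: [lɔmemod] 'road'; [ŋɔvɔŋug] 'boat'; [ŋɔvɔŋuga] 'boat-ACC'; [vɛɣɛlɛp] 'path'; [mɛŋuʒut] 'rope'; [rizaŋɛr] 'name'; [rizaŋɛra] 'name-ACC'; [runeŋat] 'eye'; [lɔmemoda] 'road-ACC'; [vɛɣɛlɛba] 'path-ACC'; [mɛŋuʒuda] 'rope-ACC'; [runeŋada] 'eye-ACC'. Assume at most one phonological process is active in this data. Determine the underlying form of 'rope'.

'rope' shows [t] ~ [d] at the end of the stem ([mɛŋuʒut] vs [mɛŋuʒuda]).
But 'road' keeps [d] in both environments ([lɔmemod], [lɔmemoda]), so there is no rule changing /d/ to [t] in isolation.
The alternation reflects intervocalic voicing: voiceless stops become voiced between vowels. /t/ is underlying.
So 'rope' = /mɛŋuʒut/.

/mɛŋuʒut/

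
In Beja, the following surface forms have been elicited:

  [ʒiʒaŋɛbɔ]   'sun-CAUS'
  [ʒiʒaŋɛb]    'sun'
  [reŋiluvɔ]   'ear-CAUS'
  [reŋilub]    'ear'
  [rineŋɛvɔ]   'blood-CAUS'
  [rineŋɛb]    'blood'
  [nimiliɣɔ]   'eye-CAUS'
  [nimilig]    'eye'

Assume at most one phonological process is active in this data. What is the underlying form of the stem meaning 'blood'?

'blood' shows [v] ~ [b] at the end of the stem ([rineŋɛvɔ] vs [rineŋɛb]).
If /b/ were underlying and a rule turned it into [v] before the CAUS suffix, 'sun' would also alternate; but it has [b] in both [ʒiʒaŋɛbɔ] and [ʒiʒaŋɛb].
The alternation reflects word-final hardening: voiced fricatives become stops word-finally. /v/ is underlying.
The underlying form of 'blood' is therefore /rineŋɛv/.

/rineŋɛv/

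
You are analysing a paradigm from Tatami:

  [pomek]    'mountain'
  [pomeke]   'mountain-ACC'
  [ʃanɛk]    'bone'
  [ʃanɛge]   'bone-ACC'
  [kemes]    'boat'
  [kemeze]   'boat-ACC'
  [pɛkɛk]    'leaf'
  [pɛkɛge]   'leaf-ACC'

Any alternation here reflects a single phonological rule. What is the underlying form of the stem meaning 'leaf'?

'leaf' shows [k] ~ [g] at the end of the stem ([pɛkɛk] vs [pɛkɛge]).
But 'mountain' keeps [k] in both environments ([pomek], [pomeke]), so there is no rule changing /k/ to [g] before the ACC suffix.
The alternation reflects word-final obstruent devoicing: voiced obstruents become voiceless word-finally. /g/ is underlying.
Hence 'leaf' is /pɛkɛg/ underlyingly.

/pɛkɛg/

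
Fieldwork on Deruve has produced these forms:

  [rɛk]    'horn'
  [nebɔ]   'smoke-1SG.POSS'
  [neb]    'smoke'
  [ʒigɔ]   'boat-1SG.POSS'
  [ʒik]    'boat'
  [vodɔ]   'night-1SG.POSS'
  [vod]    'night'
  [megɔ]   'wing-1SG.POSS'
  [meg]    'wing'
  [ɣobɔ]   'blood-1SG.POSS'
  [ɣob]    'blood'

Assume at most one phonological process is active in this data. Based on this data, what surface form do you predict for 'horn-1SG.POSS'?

[rɛgɔ]

The root 'boat' surfaces as [ʒigɔ] and [ʒik], with a stem-final [g] ~ [k] alternation.
But 'wing' keeps [g] in both environments ([megɔ], [meg]), so there is no rule changing /g/ to [k] in isolation.
The underlying segment must be /k/; voiceless stops become voiced between vowels, yielding [g] there.
From [rɛk] the stem 'horn' is /rɛk/; between vowels this yields [rɛgɔ].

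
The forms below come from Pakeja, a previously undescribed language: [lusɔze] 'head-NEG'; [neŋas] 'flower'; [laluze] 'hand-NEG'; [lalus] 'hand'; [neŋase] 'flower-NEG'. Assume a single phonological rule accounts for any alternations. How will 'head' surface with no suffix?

[lusɔs]

The root 'hand' surfaces as [lalus] and [laluze], with a stem-final [s] ~ [z] alternation.
Compare 'flower', with invariant [s] in [neŋas] and [neŋase]: an analysis with underlying /s/ and a rule producing [z] before the NEG suffix would wrongly predict alternation here too.
The alternation reflects word-final obstruent devoicing: voiced obstruents become voiceless word-finally. /z/ is underlying.
The one attested form of 'head', [lusɔze], shows underlying /lusɔz/. Applying the same rule word-finally gives [lusɔs].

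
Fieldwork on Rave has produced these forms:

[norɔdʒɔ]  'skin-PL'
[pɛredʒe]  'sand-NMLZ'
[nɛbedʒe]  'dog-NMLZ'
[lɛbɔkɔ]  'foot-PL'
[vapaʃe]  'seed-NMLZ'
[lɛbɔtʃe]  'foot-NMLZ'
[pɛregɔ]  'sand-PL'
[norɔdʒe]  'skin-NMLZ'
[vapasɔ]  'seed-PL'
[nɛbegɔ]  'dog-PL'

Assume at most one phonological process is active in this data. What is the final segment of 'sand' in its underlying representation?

/g/

In [pɛregɔ] and [pɛredʒe] the final segment of 'sand' alternates: [g] ~ [dʒ].
The stem 'skin' ([norɔdʒɔ], [norɔdʒe]) shows [dʒ] unchanged in both environments, so [dʒ] cannot be basic with [g] derived before the PL suffix.
The underlying segment must be /g/; /k/, /g/ and /s/ become palato-alveolar [tʃ], [dʒ] and [ʃ] before a front vowel, yielding [dʒ] there.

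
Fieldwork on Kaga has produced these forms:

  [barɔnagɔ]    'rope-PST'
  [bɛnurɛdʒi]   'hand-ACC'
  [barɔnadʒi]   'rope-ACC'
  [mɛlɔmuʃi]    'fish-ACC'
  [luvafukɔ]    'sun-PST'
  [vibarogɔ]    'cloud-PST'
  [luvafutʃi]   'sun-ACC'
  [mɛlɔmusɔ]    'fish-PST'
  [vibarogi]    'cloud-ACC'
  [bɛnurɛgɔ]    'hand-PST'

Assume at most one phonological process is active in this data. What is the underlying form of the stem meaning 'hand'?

The root 'hand' surfaces as [bɛnurɛgɔ] and [bɛnurɛdʒi], with a stem-final [g] ~ [dʒ] alternation.
If /g/ were underlying and a rule turned it into [dʒ] before the ACC suffix, 'cloud' would also alternate; but it has [g] in both [vibarogɔ] and [vibarogi].
The alternation reflects depalatalization: palato-alveolar /tʃ/, /dʒ/ and /ʃ/ become [k], [g] and [s] when no front vowel follows. /dʒ/ is underlying.

/bɛnurɛdʒ/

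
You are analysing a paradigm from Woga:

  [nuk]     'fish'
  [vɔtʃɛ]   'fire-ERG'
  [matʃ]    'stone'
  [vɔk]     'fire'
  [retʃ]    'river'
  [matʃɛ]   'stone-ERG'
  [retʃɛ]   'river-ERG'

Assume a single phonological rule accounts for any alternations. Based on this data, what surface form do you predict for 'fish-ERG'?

[nutʃɛ]

The root 'fire' surfaces as [vɔtʃɛ] and [vɔk], with a stem-final [tʃ] ~ [k] alternation.
The stem 'river' ([retʃɛ], [retʃ]) shows [tʃ] unchanged in both environments, so [tʃ] cannot be basic with [k] derived in isolation.
The underlying segment must be /k/; /k/ becomes palato-alveolar [tʃ] before a front vowel, yielding [tʃ] there.
The one attested form of 'fish', [nuk], shows underlying /nuk/. Applying the same rule before a front vowel gives [nutʃɛ].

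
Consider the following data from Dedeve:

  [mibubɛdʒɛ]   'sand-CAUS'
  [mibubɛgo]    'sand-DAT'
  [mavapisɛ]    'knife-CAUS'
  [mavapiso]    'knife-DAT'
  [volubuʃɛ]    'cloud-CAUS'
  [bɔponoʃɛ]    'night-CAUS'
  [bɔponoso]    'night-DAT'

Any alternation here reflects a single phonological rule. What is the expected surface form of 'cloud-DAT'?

In [bɔponoʃɛ] and [bɔponoso] the final segment of 'night' alternates: [ʃ] ~ [s].
If /s/ were underlying and a rule turned it into [ʃ] before the CAUS suffix, 'knife' would also alternate; but it has [s] in both [mavapisɛ] and [mavapiso].
So /ʃ/ is underlying, and a rule of depalatalization — palato-alveolar /dʒ/ and /ʃ/ become [g] and [s] when no front vowel follows — gives [s].
The one attested form of 'cloud', [volubuʃɛ], shows underlying /volubuʃ/. Applying the same rule when no front vowel follows gives [volubuso].

[volubuso]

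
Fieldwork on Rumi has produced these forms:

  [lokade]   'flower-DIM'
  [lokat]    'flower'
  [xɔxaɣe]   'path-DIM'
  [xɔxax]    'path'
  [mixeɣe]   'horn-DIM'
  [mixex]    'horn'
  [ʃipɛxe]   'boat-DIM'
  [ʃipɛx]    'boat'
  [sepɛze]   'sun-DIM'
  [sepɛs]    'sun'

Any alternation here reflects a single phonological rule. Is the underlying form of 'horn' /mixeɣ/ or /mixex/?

/mixeɣ/

In [mixeɣe] and [mixex] the final segment of 'horn' alternates: [ɣ] ~ [x].
Compare 'boat', with invariant [x] in [ʃipɛxe] and [ʃipɛx]: an analysis with underlying /x/ and a rule producing [ɣ] before the DIM suffix would wrongly predict alternation here too.
The underlying segment must be /ɣ/; voiced obstruents become voiceless word-finally, yielding [x] there.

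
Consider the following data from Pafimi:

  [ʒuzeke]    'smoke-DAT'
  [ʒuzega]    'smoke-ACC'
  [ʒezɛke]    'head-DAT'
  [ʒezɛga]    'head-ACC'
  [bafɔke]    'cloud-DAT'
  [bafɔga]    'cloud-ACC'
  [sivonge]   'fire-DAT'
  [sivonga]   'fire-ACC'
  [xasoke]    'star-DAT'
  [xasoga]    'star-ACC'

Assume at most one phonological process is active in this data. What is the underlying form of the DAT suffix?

The DAT suffix surfaces as [-ge] and [-ke], depending on the final segment of the stem.
By contrast the ACC suffix keeps its initial [g] throughout — that segment must be underlying.
So the underlying form is /-ke/, and voiceless stops become voiced after a nasal.

/-ke/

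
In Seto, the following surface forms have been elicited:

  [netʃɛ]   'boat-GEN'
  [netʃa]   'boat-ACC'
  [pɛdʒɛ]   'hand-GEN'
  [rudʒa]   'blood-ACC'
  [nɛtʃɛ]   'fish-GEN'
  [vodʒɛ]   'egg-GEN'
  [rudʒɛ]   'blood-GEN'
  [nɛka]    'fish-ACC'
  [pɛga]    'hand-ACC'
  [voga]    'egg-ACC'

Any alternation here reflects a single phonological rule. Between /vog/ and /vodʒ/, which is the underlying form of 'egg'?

The stem for 'egg' ends in [g] in [voga] but [dʒ] in [vodʒɛ].
But 'blood' keeps [dʒ] in both environments ([rudʒa], [rudʒɛ]), so there is no rule changing /dʒ/ to [g] before the ACC suffix.
Therefore /g/ is basic and [dʒ] is derived by palatalization before a front vowel (/k/ and /g/ become palato-alveolar [tʃ] and [dʒ] before a front vowel).

/vog/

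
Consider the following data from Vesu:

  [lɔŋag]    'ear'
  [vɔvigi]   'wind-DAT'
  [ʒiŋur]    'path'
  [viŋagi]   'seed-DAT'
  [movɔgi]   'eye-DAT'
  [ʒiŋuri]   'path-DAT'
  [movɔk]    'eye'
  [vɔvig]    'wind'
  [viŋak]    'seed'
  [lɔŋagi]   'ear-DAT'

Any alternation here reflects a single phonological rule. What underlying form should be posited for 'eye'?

/movɔk/

The stem for 'eye' ends in [k] in [movɔk] but [g] in [movɔgi].
The stem 'wind' ([vɔvig], [vɔvigi]) shows [g] unchanged in both environments, so [g] cannot be basic with [k] derived in isolation.
The underlying segment must be /k/; voiceless stops become voiced between vowels, yielding [g] there.
Hence 'eye' is /movɔk/ underlyingly.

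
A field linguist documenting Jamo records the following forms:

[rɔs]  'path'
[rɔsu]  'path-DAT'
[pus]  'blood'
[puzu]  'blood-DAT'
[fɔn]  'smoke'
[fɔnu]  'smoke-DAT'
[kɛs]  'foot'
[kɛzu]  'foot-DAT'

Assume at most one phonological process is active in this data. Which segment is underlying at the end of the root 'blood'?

In [pus] and [puzu] the final segment of 'blood' alternates: [s] ~ [z].
If /s/ were underlying and a rule turned it into [z] before the DAT suffix, 'path' would also alternate; but it has [s] in both [rɔs] and [rɔsu].
The alternation reflects word-final obstruent devoicing: voiced obstruents become voiceless word-finally. /z/ is underlying.

/z/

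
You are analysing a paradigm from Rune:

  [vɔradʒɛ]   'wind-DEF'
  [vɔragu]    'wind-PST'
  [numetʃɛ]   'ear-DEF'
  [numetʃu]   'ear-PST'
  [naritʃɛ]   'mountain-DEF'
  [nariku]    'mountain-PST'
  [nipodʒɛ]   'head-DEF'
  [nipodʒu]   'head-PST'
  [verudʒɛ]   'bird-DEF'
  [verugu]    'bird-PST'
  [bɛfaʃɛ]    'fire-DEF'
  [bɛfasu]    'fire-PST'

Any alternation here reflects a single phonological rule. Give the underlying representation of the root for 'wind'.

In [vɔradʒɛ] and [vɔragu] the final segment of 'wind' alternates: [dʒ] ~ [g].
But 'head' keeps [dʒ] in both environments ([nipodʒɛ], [nipodʒu]), so there is no rule changing /dʒ/ to [g] before the PST suffix.
The alternation reflects palatalization before a front vowel: /k/, /g/ and /s/ become palato-alveolar [tʃ], [dʒ] and [ʃ] before a front vowel. /g/ is underlying.
The underlying form of 'wind' is therefore /vɔrag/.

/vɔrag/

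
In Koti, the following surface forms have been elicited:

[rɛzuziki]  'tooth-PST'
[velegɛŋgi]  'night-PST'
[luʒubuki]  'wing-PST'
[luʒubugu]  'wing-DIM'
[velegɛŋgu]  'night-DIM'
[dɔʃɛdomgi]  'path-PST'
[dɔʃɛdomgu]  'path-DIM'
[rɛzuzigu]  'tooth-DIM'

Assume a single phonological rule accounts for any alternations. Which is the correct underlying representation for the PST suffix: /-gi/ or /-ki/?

/-ki/

The PST morpheme has two allomorphs, [-gi] and [-ki].
The DIM suffix, which begins with [g], is invariant after every stem; so [g] is not altered by any rule here.
So the underlying form is /-ki/, and voiceless stops become voiced after a nasal.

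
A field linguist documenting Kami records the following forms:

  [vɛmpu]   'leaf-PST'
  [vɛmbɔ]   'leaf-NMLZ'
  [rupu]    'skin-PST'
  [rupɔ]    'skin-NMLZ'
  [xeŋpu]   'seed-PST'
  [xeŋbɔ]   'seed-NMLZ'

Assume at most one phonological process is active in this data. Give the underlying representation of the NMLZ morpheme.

The NMLZ morpheme has two allomorphs, [-bɔ] and [-pɔ].
The PST suffix, which begins with [p], is invariant after every stem; so [p] is not altered by any rule here.
The NMLZ suffix is therefore /-bɔ/ underlyingly, with post-vocalic devoicing: voiced stops become voiceless after a vowel.

/-bɔ/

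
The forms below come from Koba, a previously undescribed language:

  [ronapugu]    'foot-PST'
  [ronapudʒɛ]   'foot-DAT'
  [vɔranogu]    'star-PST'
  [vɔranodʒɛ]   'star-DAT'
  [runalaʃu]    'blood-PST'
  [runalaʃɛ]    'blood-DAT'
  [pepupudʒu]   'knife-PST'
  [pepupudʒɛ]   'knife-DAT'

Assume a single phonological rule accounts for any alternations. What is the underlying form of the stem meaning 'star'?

The root 'star' surfaces as [vɔranogu] and [vɔranodʒɛ], with a stem-final [g] ~ [dʒ] alternation.
The stem 'knife' ([pepupudʒu], [pepupudʒɛ]) shows [dʒ] unchanged in both environments, so [dʒ] cannot be basic with [g] derived before the PST suffix.
So /g/ is underlying, and a rule of palatalization before a front vowel — /g/ becomes palato-alveolar [dʒ] before a front vowel — gives [dʒ].

/vɔranog/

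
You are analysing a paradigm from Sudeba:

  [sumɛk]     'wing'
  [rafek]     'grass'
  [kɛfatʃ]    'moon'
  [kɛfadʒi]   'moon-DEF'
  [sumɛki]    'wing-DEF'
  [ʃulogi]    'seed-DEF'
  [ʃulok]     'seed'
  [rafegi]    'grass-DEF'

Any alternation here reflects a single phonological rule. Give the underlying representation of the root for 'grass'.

The root 'grass' surfaces as [rafek] and [rafegi], with a stem-final [k] ~ [g] alternation.
The stem 'wing' ([sumɛk], [sumɛki]) shows [k] unchanged in both environments, so [k] cannot be basic with [g] derived before the DEF suffix.
The alternation reflects word-final obstruent devoicing: voiced obstruents become voiceless word-finally. /g/ is underlying.
The underlying form of 'grass' is therefore /rafeg/.

/rafeg/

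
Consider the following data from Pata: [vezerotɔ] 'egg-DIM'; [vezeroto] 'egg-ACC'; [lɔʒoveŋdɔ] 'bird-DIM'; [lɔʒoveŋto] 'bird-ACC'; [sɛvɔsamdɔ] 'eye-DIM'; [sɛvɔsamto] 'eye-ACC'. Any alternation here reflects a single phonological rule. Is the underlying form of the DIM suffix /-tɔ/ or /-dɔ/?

/-dɔ/

The DIM suffix surfaces as [-dɔ] and [-tɔ], depending on the final segment of the stem.
By contrast the ACC suffix keeps its initial [t] throughout — that segment must be underlying.
The DIM suffix is therefore /-dɔ/ underlyingly, with post-vocalic devoicing: voiced stops become voiceless after a vowel.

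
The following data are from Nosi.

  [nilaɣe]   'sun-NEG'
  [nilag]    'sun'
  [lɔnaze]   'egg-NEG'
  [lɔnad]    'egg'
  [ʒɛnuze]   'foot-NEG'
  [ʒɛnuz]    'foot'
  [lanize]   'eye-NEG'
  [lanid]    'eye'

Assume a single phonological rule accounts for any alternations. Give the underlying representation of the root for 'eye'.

/lanid/

The stem for 'eye' ends in [z] in [lanize] but [d] in [lanid].
The stem 'foot' ([ʒɛnuze], [ʒɛnuz]) shows [z] unchanged in both environments, so [z] cannot be basic with [d] derived in isolation.
The alternation reflects intervocalic spirantization: voiced stops become fricatives between vowels. /d/ is underlying.
Hence 'eye' is /lanid/ underlyingly.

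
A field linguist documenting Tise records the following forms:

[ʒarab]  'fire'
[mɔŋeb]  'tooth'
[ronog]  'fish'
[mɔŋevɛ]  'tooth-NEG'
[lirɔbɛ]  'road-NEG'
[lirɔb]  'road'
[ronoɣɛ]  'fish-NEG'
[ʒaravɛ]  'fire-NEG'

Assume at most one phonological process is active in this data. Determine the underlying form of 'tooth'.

The root 'tooth' surfaces as [mɔŋeb] and [mɔŋevɛ], with a stem-final [b] ~ [v] alternation.
If /b/ were underlying and a rule turned it into [v] before the NEG suffix, 'road' would also alternate; but it has [b] in both [lirɔb] and [lirɔbɛ].
Therefore /v/ is basic and [b] is derived by word-final hardening (voiced fricatives become stops word-finally).

/mɔŋev/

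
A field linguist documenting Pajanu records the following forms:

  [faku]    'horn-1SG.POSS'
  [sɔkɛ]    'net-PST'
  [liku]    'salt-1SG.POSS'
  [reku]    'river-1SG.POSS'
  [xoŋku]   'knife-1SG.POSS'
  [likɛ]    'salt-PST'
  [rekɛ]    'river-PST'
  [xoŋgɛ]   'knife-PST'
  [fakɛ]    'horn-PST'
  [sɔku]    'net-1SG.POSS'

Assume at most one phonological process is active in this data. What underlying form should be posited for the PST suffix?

The PST suffix surfaces as [-gɛ] and [-kɛ], depending on the final segment of the stem.
The 1SG.POSS suffix, which begins with [k], is invariant after every stem; so [k] is not altered by any rule here.
The PST suffix is therefore /-gɛ/ underlyingly, with post-vocalic devoicing: voiced stops become voiceless after a vowel.

/-gɛ/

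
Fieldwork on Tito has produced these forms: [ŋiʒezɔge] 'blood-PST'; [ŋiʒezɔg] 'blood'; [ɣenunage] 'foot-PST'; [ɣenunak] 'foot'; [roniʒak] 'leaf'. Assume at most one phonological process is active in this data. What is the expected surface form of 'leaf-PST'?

In [ɣenunage] and [ɣenunak] the final segment of 'foot' alternates: [g] ~ [k].
But 'blood' keeps [g] in both environments ([ŋiʒezɔge], [ŋiʒezɔg]), so there is no rule changing /g/ to [k] in isolation.
The alternation reflects intervocalic voicing: voiceless stops become voiced between vowels. /k/ is underlying.
The one attested form of 'leaf', [roniʒak], shows underlying /roniʒak/. Applying the same rule between vowels gives [roniʒage].

[roniʒage]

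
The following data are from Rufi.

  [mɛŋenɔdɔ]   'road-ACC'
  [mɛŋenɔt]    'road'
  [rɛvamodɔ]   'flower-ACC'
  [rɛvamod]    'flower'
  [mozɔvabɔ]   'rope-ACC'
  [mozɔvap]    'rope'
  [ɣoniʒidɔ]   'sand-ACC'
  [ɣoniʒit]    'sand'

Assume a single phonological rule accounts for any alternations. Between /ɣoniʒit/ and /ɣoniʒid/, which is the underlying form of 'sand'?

/ɣoniʒit/

'sand' shows [d] ~ [t] at the end of the stem ([ɣoniʒidɔ] vs [ɣoniʒit]).
If /d/ were underlying and a rule turned it into [t] in isolation, 'flower' would also alternate; but it has [d] in both [rɛvamodɔ] and [rɛvamod].
So /t/ is underlying, and a rule of intervocalic voicing — voiceless stops become voiced between vowels — gives [d].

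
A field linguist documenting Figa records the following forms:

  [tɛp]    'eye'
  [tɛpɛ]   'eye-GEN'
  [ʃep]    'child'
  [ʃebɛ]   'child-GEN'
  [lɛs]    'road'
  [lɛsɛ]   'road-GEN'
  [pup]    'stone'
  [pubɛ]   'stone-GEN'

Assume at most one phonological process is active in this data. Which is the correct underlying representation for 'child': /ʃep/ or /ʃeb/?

/ʃeb/

In [ʃep] and [ʃebɛ] the final segment of 'child' alternates: [p] ~ [b].
If /p/ were underlying and a rule turned it into [b] before the GEN suffix, 'eye' would also alternate; but it has [p] in both [tɛp] and [tɛpɛ].
The underlying segment must be /b/; voiced obstruents become voiceless word-finally, yielding [p] there.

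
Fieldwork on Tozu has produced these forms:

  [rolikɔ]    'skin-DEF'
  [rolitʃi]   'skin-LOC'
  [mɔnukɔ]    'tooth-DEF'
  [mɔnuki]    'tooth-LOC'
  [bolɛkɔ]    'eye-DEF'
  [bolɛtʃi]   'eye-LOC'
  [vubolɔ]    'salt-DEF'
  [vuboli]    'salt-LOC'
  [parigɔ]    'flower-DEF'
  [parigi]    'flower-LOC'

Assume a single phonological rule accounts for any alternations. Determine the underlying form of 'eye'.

The root 'eye' surfaces as [bolɛkɔ] and [bolɛtʃi], with a stem-final [k] ~ [tʃ] alternation.
But 'tooth' keeps [k] in both environments ([mɔnukɔ], [mɔnuki]), so there is no rule changing /k/ to [tʃ] before the LOC suffix.
The underlying segment must be /tʃ/; palato-alveolar /tʃ/ becomes [k] when no front vowel follows, yielding [k] there.

/bolɛtʃ/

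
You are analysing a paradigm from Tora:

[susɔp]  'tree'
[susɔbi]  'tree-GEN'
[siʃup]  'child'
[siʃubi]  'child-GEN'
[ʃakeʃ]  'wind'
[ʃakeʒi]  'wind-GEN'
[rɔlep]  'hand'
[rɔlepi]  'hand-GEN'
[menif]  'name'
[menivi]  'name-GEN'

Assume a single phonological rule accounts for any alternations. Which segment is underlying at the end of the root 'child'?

In [siʃup] and [siʃubi] the final segment of 'child' alternates: [p] ~ [b].
The stem 'hand' ([rɔlep], [rɔlepi]) shows [p] unchanged in both environments, so [p] cannot be basic with [b] derived before the GEN suffix.
So /b/ is underlying, and a rule of word-final obstruent devoicing — voiced obstruents become voiceless word-finally — gives [p].

/b/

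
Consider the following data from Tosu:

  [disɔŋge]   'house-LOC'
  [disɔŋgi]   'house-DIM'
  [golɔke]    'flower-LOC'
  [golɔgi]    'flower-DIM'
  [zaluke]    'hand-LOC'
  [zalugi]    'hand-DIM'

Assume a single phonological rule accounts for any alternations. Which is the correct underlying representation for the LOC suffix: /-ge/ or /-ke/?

/-ke/

The LOC suffix surfaces as [-ge] and [-ke], depending on the final segment of the stem.
By contrast the DIM suffix keeps its initial [g] throughout — that segment must be underlying.
The LOC suffix is therefore /-ke/ underlyingly, with post-nasal voicing: voiceless stops become voiced after a nasal.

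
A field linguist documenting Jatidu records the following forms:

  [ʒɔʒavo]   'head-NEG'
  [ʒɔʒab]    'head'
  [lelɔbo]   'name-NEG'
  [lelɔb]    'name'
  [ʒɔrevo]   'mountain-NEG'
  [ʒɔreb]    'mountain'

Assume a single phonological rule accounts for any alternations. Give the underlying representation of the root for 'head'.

The root 'head' surfaces as [ʒɔʒavo] and [ʒɔʒab], with a stem-final [v] ~ [b] alternation.
Compare 'name', with invariant [b] in [lelɔbo] and [lelɔb]: an analysis with underlying /b/ and a rule producing [v] before the NEG suffix would wrongly predict alternation here too.
Therefore /v/ is basic and [b] is derived by word-final hardening (voiced fricatives become stops word-finally).
The underlying form of 'head' is therefore /ʒɔʒav/.

/ʒɔʒav/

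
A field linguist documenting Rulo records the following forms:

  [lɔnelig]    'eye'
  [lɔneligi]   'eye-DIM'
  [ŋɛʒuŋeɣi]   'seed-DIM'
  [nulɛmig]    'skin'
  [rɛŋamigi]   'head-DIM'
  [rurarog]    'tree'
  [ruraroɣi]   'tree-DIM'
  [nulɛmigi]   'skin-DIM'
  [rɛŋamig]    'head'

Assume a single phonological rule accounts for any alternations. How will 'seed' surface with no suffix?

[ŋɛʒuŋeg]

The stem for 'tree' ends in [g] in [rurarog] but [ɣ] in [ruraroɣi].
The stem 'head' ([rɛŋamig], [rɛŋamigi]) shows [g] unchanged in both environments, so [g] cannot be basic with [ɣ] derived before the DIM suffix.
So /ɣ/ is underlying, and a rule of word-final hardening — voiced fricatives become stops word-finally — gives [g].
From [ŋɛʒuŋeɣi] the stem 'seed' is /ŋɛʒuŋeɣ/; word-finally this yields [ŋɛʒuŋeg].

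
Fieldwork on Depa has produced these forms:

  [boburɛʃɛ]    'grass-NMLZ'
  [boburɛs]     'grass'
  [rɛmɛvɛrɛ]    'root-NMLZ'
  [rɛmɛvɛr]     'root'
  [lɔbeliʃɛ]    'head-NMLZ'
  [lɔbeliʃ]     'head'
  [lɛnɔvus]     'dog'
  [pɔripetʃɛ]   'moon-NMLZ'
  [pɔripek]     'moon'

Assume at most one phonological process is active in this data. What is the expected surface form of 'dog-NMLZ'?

'grass' shows [ʃ] ~ [s] at the end of the stem ([boburɛʃɛ] vs [boburɛs]).
But 'head' keeps [ʃ] in both environments ([lɔbeliʃɛ], [lɔbeliʃ]), so there is no rule changing /ʃ/ to [s] in isolation.
Therefore /s/ is basic and [ʃ] is derived by palatalization before a front vowel (/k/ and /s/ become palato-alveolar [tʃ] and [ʃ] before a front vowel).
From [lɛnɔvus] the stem 'dog' is /lɛnɔvus/; before a front vowel this yields [lɛnɔvuʃɛ].

[lɛnɔvuʃɛ]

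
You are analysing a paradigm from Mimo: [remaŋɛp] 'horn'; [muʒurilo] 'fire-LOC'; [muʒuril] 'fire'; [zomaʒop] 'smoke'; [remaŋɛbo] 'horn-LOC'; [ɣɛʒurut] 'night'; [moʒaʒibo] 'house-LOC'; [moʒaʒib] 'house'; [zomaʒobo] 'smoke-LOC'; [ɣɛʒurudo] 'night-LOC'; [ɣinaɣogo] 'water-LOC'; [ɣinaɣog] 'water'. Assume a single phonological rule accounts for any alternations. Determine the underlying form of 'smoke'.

In [zomaʒop] and [zomaʒobo] the final segment of 'smoke' alternates: [p] ~ [b].
Compare 'house', with invariant [b] in [moʒaʒib] and [moʒaʒibo]: an analysis with underlying /b/ and a rule producing [p] in isolation would wrongly predict alternation here too.
The alternation reflects intervocalic voicing: voiceless stops become voiced between vowels. /p/ is underlying.

/zomaʒop/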